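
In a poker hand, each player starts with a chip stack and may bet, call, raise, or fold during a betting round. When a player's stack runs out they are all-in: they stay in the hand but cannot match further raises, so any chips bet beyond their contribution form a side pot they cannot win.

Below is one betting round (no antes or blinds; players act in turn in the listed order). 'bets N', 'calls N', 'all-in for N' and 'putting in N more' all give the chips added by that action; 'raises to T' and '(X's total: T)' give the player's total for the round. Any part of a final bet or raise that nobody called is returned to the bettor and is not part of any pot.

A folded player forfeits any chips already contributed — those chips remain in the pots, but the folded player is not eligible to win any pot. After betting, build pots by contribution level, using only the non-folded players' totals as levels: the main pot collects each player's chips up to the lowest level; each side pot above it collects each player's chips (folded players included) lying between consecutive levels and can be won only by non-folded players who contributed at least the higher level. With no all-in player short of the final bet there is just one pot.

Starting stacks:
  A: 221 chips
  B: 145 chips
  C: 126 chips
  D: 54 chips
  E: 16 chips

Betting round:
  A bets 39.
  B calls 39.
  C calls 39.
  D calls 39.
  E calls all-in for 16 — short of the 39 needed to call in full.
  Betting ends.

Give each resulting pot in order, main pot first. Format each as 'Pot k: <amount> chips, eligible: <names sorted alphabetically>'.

Pot 1: 80 chips, eligible: A, B, C, D, E
Pot 2: 92 chips, eligible: A, B, C, D

Derivation:
Contributions: A=39, B=39, C=39, D=39, E=16
Pot levels (distinct totals of non-folded players): 16, 39
Layer 1-16: 16 each from A, B, C, D, E = 16*5 = 80 chips; eligible A, B, C, D, E
Layer 17-39: 23 each from A, B, C, D = 23*4 = 92 chips; eligible A, B, C, D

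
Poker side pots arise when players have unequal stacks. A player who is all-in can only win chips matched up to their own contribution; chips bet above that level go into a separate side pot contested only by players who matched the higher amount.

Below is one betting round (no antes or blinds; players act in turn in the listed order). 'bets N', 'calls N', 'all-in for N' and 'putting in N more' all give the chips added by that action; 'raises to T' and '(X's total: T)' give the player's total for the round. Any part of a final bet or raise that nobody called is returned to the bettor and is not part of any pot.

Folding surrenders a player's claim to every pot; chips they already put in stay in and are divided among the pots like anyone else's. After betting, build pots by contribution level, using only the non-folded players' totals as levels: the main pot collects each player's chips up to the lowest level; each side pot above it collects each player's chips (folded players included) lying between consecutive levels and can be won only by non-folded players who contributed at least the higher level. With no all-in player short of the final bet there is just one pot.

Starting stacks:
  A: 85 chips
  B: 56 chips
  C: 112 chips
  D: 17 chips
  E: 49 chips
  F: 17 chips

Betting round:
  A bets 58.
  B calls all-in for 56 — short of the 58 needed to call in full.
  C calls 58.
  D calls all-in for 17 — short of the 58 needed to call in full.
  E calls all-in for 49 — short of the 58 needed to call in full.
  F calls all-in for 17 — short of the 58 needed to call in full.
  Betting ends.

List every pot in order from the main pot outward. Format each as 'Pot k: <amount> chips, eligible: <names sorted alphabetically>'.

Pot 1: 102 chips, eligible: A, B, C, D, E, F
Pot 2: 128 chips, eligible: A, B, C, E
Pot 3: 21 chips, eligible: A, B, C
Pot 4: 4 chips, eligible: A, C

Derivation:
Contributions: A=58, B=56, C=58, D=17, E=49, F=17
Pot levels (distinct totals of non-folded players): 17, 49, 56, 58
Layer 1-17: 17 each from A, B, C, D, E, F = 17*6 = 102 chips; eligible A, B, C, D, E, F
Layer 18-49: 32 each from A, B, C, E = 32*4 = 128 chips; eligible A, B, C, E
Layer 50-56: 7 each from A, B, C = 7*3 = 21 chips; eligible A, B, C
Layer 57-58: 2 each from A, C = 2*2 = 4 chips; eligible A, C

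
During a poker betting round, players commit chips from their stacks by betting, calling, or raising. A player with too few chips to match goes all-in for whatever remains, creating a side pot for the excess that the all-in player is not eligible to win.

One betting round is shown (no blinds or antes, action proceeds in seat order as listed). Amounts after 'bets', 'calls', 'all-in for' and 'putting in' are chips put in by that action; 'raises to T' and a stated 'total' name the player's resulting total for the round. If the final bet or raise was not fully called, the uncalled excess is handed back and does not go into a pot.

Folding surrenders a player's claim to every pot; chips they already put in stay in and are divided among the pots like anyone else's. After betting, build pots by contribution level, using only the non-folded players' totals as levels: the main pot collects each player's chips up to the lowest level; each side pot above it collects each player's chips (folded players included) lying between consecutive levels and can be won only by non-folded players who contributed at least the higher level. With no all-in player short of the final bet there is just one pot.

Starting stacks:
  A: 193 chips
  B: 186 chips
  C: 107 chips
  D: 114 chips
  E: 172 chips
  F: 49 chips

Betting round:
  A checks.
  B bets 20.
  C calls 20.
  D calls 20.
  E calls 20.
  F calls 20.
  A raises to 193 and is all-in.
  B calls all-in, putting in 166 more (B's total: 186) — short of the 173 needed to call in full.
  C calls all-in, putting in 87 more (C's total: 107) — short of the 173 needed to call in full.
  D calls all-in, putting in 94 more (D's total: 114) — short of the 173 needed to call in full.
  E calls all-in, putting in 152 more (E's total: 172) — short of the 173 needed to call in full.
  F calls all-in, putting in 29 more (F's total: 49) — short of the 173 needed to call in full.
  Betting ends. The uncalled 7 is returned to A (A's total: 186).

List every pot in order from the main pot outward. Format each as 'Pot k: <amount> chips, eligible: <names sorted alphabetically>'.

Pot 1: 294 chips, eligible: A, B, C, D, E, F
Pot 2: 290 chips, eligible: A, B, C, D, E
Pot 3: 28 chips, eligible: A, B, D, E
Pot 4: 174 chips, eligible: A, B, E
Pot 5: 28 chips, eligible: A, B

Derivation:
Contributions (after 7 returned to A): A=186, B=186, C=107, D=114, E=172, F=49
Pot levels (distinct totals of non-folded players): 49, 107, 114, 172, 186
Layer 1-49: 49 each from A, B, C, D, E, F = 49*6 = 294 chips; eligible A, B, C, D, E, F
Layer 50-107: 58 each from A, B, C, D, E = 58*5 = 290 chips; eligible A, B, C, D, E
Layer 108-114: 7 each from A, B, D, E = 7*4 = 28 chips; eligible A, B, D, E
Layer 115-172: 58 each from A, B, E = 58*3 = 174 chips; eligible A, B, E
Layer 173-186: 14 each from A, B = 14*2 = 28 chips; eligible A, B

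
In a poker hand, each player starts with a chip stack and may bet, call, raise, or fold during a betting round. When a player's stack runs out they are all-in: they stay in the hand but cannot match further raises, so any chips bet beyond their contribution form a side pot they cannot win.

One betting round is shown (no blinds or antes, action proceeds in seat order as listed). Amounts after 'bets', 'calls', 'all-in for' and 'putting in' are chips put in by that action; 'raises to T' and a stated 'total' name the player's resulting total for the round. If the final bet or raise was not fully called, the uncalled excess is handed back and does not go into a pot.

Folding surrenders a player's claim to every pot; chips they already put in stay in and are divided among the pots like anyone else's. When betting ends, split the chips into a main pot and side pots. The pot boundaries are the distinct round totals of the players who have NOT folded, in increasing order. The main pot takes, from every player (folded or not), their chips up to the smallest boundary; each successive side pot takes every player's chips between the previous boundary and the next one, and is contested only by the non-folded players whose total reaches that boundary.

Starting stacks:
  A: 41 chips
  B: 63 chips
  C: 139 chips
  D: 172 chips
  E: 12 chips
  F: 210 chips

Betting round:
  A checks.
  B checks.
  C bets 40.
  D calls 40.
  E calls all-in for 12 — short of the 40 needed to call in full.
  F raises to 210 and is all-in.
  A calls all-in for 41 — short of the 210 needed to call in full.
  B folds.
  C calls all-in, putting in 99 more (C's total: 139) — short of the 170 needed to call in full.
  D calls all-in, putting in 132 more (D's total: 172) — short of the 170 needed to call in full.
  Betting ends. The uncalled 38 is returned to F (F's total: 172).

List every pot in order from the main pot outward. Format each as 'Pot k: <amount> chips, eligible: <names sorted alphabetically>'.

Contributions (after 38 returned to F): A=41, C=139, D=172, E=12, F=172
Folded: B
Pot levels (distinct totals of non-folded players): 12, 41, 139, 172
Layer 1-12: 12 each from A, C, D, E, F = 12*5 = 60 chips; eligible A, C, D, E, F
Layer 13-41: 29 each from A, C, D, F = 29*4 = 116 chips; eligible A, C, D, F
Layer 42-139: 98 each from C, D, F = 98*3 = 294 chips; eligible C, D, F
Layer 140-172: 33 each from D, F = 33*2 = 66 chips; eligible D, F

Pot 1: 60 chips, eligible: A, C, D, E, F
Pot 2: 116 chips, eligible: A, C, D, F
Pot 3: 294 chips, eligible: C, D, F
Pot 4: 66 chips, eligible: D, F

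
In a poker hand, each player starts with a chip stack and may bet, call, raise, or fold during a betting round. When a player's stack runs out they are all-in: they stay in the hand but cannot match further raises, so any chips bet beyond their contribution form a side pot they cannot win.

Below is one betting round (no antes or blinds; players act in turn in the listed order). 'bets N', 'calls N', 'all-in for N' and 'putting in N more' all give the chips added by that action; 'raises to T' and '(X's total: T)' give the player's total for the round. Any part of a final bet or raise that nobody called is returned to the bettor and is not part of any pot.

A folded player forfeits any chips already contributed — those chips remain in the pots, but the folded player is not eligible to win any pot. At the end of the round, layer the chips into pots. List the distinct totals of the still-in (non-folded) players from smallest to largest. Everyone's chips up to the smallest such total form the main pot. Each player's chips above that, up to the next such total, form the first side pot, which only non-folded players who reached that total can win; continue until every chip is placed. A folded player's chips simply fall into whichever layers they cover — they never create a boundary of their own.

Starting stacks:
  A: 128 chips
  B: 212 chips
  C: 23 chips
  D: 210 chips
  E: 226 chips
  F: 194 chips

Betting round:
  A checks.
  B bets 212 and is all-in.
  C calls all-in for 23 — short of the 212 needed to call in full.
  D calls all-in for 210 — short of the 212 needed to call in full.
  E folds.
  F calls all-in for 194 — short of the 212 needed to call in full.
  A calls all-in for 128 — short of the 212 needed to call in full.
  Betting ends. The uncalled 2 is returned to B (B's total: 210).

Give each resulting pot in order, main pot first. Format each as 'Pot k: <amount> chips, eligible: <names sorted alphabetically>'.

Pot 1: 115 chips, eligible: A, B, C, D, F
Pot 2: 420 chips, eligible: A, B, D, F
Pot 3: 198 chips, eligible: B, D, F
Pot 4: 32 chips, eligible: B, D

Derivation:
Contributions (after 2 returned to B): A=128, B=210, C=23, D=210, F=194
Folded: E
Pot levels (distinct totals of non-folded players): 23, 128, 194, 210
Layer 1-23: 23 each from A, B, C, D, F = 23*5 = 115 chips; eligible A, B, C, D, F
Layer 24-128: 105 each from A, B, D, F = 105*4 = 420 chips; eligible A, B, D, F
Layer 129-194: 66 each from B, D, F = 66*3 = 198 chips; eligible B, D, F
Layer 195-210: 16 each from B, D = 16*2 = 32 chips; eligible B, D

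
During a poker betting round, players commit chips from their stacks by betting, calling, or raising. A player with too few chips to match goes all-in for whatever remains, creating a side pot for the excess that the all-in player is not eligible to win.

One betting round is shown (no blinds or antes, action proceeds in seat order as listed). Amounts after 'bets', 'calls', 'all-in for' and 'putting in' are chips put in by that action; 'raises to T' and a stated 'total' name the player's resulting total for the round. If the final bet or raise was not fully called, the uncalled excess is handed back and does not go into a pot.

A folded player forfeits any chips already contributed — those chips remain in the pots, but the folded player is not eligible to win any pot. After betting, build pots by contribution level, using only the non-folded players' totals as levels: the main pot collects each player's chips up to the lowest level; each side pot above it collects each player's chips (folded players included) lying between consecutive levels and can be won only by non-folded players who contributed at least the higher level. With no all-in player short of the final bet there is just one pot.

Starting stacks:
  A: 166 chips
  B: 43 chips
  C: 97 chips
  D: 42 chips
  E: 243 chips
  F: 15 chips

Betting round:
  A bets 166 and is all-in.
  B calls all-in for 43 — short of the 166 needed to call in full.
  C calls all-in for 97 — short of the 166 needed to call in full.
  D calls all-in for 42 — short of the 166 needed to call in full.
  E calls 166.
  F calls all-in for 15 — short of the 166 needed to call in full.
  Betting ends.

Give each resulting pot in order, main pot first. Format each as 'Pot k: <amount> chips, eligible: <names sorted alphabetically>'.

Contributions: A=166, B=43, C=97, D=42, E=166, F=15
Pot levels (distinct totals of non-folded players): 15, 42, 43, 97, 166
Layer 1-15: 15 each from A, B, C, D, E, F = 15*6 = 90 chips; eligible A, B, C, D, E, F
Layer 16-42: 27 each from A, B, C, D, E = 27*5 = 135 chips; eligible A, B, C, D, E
Layer 43-43: 1 each from A, B, C, E = 1*4 = 4 chips; eligible A, B, C, E
Layer 44-97: 54 each from A, C, E = 54*3 = 162 chips; eligible A, C, E
Layer 98-166: 69 each from A, E = 69*2 = 138 chips; eligible A, E

Pot 1: 90 chips, eligible: A, B, C, D, E, F
Pot 2: 135 chips, eligible: A, B, C, D, E
Pot 3: 4 chips, eligible: A, B, C, E
Pot 4: 162 chips, eligible: A, C, E
Pot 5: 138 chips, eligible: A, E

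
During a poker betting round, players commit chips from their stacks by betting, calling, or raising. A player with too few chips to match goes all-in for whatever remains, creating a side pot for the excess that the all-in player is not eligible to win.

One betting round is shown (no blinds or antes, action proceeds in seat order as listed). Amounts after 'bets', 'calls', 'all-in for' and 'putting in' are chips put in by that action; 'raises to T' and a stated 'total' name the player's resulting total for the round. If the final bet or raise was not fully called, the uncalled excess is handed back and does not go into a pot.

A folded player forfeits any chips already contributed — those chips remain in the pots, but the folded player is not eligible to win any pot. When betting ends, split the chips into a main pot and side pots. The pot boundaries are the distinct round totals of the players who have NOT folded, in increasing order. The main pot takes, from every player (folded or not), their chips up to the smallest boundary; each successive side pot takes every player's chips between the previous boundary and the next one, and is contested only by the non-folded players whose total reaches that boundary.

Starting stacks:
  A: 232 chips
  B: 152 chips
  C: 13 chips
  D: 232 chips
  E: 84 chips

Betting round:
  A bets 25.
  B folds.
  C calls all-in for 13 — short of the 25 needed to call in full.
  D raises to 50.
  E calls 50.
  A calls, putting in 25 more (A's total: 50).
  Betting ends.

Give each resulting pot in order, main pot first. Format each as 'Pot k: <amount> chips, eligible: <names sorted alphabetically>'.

Pot 1: 52 chips, eligible: A, C, D, E
Pot 2: 111 chips, eligible: A, D, E

Derivation:
Contributions: A=50, C=13, D=50, E=50
Folded: B
Pot levels (distinct totals of non-folded players): 13, 50
Layer 1-13: 13 each from A, C, D, E = 13*4 = 52 chips; eligible A, C, D, E
Layer 14-50: 37 each from A, D, E = 37*3 = 111 chips; eligible A, D, E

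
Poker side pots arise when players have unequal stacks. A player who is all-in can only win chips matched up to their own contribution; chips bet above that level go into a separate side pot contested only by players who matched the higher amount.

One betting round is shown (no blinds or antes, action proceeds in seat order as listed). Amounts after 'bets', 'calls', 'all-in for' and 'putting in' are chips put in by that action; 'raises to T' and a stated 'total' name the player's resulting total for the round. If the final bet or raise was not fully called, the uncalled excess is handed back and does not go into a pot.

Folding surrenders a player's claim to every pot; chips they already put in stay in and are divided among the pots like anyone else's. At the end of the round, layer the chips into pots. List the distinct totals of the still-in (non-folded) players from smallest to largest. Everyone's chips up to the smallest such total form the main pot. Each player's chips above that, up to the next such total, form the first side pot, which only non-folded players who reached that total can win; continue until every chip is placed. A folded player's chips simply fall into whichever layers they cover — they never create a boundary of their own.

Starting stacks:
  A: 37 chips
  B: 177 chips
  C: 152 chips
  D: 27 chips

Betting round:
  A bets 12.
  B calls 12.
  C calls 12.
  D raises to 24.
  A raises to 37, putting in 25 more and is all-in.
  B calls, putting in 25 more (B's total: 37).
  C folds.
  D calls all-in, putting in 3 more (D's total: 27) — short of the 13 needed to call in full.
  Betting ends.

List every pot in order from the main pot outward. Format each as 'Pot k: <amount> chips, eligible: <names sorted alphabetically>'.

Pot 1: 93 chips, eligible: A, B, D
Pot 2: 20 chips, eligible: A, B

Derivation:
Contributions: A=37, B=37, C=12, D=27
Folded: C
Pot levels (distinct totals of non-folded players): 27, 37
Layer 1-27: A 27 + B 27 + C 12 + D 27 = 93 chips; eligible A, B, D
Layer 28-37: 10 each from A, B = 10*2 = 20 chips; eligible A, B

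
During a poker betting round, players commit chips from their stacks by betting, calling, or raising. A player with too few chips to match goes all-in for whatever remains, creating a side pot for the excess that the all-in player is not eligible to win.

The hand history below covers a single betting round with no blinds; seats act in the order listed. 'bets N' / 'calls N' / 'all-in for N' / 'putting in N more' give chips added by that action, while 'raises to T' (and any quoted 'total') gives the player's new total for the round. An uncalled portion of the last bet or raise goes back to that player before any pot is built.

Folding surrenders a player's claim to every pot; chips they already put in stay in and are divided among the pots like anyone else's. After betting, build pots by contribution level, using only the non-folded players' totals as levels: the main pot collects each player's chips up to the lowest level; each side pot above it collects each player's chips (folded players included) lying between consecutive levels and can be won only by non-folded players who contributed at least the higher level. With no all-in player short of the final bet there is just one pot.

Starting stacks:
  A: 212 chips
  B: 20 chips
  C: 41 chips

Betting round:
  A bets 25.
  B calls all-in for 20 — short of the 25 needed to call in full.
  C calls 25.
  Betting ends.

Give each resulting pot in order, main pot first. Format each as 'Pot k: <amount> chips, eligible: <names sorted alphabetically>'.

Contributions: A=25, B=20, C=25
Pot levels (distinct totals of non-folded players): 20, 25
Layer 1-20: 20 each from A, B, C = 20*3 = 60 chips; eligible A, B, C
Layer 21-25: 5 each from A, C = 5*2 = 10 chips; eligible A, C

Pot 1: 60 chips, eligible: A, B, C
Pot 2: 10 chips, eligible: A, C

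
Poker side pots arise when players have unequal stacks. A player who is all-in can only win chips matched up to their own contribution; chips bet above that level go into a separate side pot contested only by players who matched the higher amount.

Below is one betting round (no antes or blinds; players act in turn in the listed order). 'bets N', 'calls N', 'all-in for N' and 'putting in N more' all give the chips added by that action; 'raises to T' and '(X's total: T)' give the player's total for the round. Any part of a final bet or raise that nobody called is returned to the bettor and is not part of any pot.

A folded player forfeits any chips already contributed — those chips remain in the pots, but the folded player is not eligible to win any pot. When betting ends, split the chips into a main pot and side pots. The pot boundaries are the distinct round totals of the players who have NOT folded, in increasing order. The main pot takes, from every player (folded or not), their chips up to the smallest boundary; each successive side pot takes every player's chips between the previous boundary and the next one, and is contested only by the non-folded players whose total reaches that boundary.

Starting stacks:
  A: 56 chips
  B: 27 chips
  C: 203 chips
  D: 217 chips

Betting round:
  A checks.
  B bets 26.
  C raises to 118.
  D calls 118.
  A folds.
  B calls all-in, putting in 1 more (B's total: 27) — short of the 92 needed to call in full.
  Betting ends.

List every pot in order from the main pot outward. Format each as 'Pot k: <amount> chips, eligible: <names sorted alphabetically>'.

Contributions: B=27, C=118, D=118
Folded: A
Pot levels (distinct totals of non-folded players): 27, 118
Layer 1-27: 27 each from B, C, D = 27*3 = 81 chips; eligible B, C, D
Layer 28-118: 91 each from C, D = 91*2 = 182 chips; eligible C, D

Pot 1: 81 chips, eligible: B, C, D
Pot 2: 182 chips, eligible: C, D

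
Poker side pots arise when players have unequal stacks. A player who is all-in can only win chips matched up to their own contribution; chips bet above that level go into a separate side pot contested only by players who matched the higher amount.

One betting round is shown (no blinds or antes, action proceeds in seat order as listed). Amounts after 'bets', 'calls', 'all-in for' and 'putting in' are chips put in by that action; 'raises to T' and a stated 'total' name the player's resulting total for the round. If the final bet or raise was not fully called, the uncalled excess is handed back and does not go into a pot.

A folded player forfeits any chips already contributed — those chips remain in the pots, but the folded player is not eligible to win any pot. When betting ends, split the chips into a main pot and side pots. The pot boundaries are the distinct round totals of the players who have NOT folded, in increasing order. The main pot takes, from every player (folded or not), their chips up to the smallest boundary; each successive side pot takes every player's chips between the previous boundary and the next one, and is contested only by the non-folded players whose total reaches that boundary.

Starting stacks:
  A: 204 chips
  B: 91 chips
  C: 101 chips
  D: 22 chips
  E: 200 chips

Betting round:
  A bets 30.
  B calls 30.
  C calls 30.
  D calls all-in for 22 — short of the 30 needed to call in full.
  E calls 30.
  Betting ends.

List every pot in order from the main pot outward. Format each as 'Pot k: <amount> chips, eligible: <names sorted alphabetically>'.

Pot 1: 110 chips, eligible: A, B, C, D, E
Pot 2: 32 chips, eligible: A, B, C, E

Derivation:
Contributions: A=30, B=30, C=30, D=22, E=30
Pot levels (distinct totals of non-folded players): 22, 30
Layer 1-22: 22 each from A, B, C, D, E = 22*5 = 110 chips; eligible A, B, C, D, E
Layer 23-30: 8 each from A, B, C, E = 8*4 = 32 chips; eligible A, B, C, E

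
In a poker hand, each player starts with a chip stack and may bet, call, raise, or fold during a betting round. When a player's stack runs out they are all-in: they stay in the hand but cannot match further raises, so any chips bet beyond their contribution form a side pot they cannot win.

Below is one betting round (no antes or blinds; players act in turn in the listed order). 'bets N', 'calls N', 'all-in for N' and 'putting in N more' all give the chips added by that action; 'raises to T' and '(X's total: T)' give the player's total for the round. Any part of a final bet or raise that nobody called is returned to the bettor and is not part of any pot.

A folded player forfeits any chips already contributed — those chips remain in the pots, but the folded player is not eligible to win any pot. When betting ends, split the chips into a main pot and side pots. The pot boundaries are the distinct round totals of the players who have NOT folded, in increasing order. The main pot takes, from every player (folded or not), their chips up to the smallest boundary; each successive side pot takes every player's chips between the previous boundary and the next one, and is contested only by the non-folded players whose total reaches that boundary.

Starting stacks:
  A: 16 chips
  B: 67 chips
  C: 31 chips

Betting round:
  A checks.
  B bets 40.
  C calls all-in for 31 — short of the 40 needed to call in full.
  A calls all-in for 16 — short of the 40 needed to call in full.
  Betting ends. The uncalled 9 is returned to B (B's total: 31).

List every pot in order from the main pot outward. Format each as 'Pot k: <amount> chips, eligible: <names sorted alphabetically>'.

Contributions (after 9 returned to B): A=16, B=31, C=31
Pot levels (distinct totals of non-folded players): 16, 31
Layer 1-16: 16 each from A, B, C = 16*3 = 48 chips; eligible A, B, C
Layer 17-31: 15 each from B, C = 15*2 = 30 chips; eligible B, C

Pot 1: 48 chips, eligible: A, B, C
Pot 2: 30 chips, eligible: B, C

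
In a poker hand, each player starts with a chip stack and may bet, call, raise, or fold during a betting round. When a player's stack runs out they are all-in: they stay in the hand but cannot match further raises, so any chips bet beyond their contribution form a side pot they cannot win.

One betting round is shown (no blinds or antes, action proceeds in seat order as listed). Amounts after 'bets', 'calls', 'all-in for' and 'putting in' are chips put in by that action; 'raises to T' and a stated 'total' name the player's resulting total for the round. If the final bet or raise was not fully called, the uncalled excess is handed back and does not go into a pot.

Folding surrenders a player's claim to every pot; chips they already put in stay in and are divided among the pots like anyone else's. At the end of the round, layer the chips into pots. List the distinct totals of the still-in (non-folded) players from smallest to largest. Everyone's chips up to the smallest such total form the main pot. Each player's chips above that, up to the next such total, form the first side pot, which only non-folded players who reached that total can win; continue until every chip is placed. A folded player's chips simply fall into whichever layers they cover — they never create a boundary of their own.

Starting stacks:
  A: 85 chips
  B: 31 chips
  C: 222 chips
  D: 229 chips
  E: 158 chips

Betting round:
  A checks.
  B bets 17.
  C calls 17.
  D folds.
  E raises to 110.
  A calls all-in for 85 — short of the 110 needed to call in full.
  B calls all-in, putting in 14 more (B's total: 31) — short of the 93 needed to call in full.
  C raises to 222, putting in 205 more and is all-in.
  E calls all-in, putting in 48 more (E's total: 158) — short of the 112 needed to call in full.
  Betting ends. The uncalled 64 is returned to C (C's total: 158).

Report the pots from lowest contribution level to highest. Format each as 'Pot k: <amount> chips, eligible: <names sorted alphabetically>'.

Contributions (after 64 returned to C): A=85, B=31, C=158, E=158
Folded: D
Pot levels (distinct totals of non-folded players): 31, 85, 158
Layer 1-31: 31 each from A, B, C, E = 31*4 = 124 chips; eligible A, B, C, E
Layer 32-85: 54 each from A, C, E = 54*3 = 162 chips; eligible A, C, E
Layer 86-158: 73 each from C, E = 73*2 = 146 chips; eligible C, E

Pot 1: 124 chips, eligible: A, B, C, E
Pot 2: 162 chips, eligible: A, C, E
Pot 3: 146 chips, eligible: C, E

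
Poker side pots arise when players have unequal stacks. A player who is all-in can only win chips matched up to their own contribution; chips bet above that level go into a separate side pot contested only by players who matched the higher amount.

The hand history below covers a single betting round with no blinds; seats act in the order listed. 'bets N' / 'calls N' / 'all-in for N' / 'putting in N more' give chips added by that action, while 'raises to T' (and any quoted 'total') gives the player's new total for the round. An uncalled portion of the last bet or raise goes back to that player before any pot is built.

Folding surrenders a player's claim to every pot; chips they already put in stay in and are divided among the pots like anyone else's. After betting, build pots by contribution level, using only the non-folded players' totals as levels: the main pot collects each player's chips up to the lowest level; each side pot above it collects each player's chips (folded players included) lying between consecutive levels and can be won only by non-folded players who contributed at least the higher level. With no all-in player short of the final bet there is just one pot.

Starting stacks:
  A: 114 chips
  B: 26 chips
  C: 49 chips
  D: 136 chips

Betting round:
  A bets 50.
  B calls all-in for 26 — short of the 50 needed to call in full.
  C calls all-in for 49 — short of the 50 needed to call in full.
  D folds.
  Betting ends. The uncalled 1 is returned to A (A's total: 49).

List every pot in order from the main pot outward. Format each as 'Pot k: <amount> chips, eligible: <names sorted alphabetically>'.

Contributions (after 1 returned to A): A=49, B=26, C=49
Folded: D
Pot levels (distinct totals of non-folded players): 26, 49
Layer 1-26: 26 each from A, B, C = 26*3 = 78 chips; eligible A, B, C
Layer 27-49: 23 each from A, C = 23*2 = 46 chips; eligible A, C

Pot 1: 78 chips, eligible: A, B, C
Pot 2: 46 chips, eligible: A, C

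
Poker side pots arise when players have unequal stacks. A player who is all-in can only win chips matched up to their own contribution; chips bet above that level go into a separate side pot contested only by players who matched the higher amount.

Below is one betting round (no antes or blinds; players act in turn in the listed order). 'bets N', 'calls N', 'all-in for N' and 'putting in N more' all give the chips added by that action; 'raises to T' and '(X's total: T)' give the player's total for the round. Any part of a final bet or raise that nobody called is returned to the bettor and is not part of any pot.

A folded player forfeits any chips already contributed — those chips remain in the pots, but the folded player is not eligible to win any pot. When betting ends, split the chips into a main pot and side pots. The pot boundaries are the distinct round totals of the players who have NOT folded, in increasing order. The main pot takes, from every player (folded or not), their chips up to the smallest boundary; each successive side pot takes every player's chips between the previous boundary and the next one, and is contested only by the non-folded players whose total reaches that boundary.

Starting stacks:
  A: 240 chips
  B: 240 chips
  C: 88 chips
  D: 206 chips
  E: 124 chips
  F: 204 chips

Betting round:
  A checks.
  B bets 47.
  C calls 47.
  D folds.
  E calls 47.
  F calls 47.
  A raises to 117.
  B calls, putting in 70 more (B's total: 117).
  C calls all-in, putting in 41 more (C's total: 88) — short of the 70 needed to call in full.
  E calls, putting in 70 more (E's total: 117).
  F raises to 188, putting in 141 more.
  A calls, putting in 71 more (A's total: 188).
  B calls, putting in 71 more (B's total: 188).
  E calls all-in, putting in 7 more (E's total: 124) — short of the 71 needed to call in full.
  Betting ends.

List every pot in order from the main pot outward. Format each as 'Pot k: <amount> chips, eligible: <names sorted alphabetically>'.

Contributions: A=188, B=188, C=88, E=124, F=188
Folded: D
Pot levels (distinct totals of non-folded players): 88, 124, 188
Layer 1-88: 88 each from A, B, C, E, F = 88*5 = 440 chips; eligible A, B, C, E, F
Layer 89-124: 36 each from A, B, E, F = 36*4 = 144 chips; eligible A, B, E, F
Layer 125-188: 64 each from A, B, F = 64*3 = 192 chips; eligible A, B, F

Pot 1: 440 chips, eligible: A, B, C, E, F
Pot 2: 144 chips, eligible: A, B, E, F
Pot 3: 192 chips, eligible: A, B, F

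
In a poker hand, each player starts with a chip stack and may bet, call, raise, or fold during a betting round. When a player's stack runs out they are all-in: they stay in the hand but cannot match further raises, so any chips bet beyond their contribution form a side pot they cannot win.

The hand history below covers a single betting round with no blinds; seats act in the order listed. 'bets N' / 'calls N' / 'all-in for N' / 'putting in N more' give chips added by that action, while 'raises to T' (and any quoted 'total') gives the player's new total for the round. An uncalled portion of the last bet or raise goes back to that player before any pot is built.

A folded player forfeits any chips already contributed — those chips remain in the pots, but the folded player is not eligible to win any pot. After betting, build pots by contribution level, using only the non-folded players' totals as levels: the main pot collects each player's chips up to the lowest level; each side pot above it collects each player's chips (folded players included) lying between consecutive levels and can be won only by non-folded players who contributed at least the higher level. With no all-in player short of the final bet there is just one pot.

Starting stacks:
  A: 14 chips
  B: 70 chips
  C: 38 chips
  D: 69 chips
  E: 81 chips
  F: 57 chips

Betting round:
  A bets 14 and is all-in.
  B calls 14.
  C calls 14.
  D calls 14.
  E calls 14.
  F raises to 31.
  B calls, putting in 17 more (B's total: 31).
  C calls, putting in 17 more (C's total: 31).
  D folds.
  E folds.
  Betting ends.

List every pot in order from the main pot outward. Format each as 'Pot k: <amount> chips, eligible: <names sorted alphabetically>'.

Contributions: A=14, B=31, C=31, D=14, E=14, F=31
Folded: D, E
Pot levels (distinct totals of non-folded players): 14, 31
Layer 1-14: 14 each from A, B, C, D, E, F = 14*6 = 84 chips; eligible A, B, C, F
Layer 15-31: 17 each from B, C, F = 17*3 = 51 chips; eligible B, C, F

Pot 1: 84 chips, eligible: A, B, C, F
Pot 2: 51 chips, eligible: B, C, F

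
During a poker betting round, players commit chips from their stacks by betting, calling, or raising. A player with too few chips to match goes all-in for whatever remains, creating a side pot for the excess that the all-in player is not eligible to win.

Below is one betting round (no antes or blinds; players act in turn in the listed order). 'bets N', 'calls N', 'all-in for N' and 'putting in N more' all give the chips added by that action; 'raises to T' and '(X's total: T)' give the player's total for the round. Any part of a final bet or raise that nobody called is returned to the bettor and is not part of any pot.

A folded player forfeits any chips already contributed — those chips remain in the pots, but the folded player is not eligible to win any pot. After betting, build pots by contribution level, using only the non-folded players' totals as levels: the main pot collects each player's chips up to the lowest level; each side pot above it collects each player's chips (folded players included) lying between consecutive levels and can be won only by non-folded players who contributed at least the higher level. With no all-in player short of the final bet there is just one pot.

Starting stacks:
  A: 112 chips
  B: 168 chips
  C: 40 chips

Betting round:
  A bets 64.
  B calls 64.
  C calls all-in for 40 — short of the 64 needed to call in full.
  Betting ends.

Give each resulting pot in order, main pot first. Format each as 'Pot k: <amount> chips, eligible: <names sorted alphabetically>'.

Contributions: A=64, B=64, C=40
Pot levels (distinct totals of non-folded players): 40, 64
Layer 1-40: 40 each from A, B, C = 40*3 = 120 chips; eligible A, B, C
Layer 41-64: 24 each from A, B = 24*2 = 48 chips; eligible A, B

Pot 1: 120 chips, eligible: A, B, C
Pot 2: 48 chips, eligible: A, B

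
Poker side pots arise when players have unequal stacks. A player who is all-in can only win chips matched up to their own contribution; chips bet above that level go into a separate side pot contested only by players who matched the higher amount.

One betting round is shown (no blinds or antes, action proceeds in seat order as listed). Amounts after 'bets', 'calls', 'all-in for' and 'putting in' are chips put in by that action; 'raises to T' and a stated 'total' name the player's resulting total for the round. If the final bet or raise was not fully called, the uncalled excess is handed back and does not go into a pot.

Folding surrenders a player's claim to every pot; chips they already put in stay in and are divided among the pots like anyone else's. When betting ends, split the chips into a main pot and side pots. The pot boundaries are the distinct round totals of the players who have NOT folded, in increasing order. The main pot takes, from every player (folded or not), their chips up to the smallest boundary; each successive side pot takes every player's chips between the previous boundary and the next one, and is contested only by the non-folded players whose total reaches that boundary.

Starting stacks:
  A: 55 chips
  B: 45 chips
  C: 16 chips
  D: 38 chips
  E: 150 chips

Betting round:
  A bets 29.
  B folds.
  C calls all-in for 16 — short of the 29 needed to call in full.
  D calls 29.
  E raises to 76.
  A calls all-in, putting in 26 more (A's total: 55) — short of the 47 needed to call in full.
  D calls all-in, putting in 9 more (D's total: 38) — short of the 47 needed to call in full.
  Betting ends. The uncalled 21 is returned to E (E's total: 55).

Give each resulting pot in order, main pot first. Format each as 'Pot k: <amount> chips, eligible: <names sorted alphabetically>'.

Pot 1: 64 chips, eligible: A, C, D, E
Pot 2: 66 chips, eligible: A, D, E
Pot 3: 34 chips, eligible: A, E

Derivation:
Contributions (after 21 returned to E): A=55, C=16, D=38, E=55
Folded: B
Pot levels (distinct totals of non-folded players): 16, 38, 55
Layer 1-16: 16 each from A, C, D, E = 16*4 = 64 chips; eligible A, C, D, E
Layer 17-38: 22 each from A, D, E = 22*3 = 66 chips; eligible A, D, E
Layer 39-55: 17 each from A, E = 17*2 = 34 chips; eligible A, E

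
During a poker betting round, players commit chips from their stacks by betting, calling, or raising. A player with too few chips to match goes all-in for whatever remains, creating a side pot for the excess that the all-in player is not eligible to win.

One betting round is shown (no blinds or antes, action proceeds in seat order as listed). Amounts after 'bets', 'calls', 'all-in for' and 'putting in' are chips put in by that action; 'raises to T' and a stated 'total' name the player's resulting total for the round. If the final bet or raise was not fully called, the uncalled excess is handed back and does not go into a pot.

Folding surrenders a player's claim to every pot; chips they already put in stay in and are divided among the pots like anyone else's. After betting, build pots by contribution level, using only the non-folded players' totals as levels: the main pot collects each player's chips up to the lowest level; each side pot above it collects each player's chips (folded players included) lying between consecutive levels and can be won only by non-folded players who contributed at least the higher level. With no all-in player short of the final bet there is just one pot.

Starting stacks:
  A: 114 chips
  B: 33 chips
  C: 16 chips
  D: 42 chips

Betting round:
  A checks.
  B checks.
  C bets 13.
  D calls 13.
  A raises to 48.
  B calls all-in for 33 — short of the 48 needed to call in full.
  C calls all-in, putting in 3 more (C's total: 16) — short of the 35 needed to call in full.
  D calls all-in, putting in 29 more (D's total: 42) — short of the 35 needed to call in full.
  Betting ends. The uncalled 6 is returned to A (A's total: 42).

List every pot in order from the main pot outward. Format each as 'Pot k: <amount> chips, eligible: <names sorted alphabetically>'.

Pot 1: 64 chips, eligible: A, B, C, D
Pot 2: 51 chips, eligible: A, B, D
Pot 3: 18 chips, eligible: A, D

Derivation:
Contributions (after 6 returned to A): A=42, B=33, C=16, D=42
Pot levels (distinct totals of non-folded players): 16, 33, 42
Layer 1-16: 16 each from A, B, C, D = 16*4 = 64 chips; eligible A, B, C, D
Layer 17-33: 17 each from A, B, D = 17*3 = 51 chips; eligible A, B, D
Layer 34-42: 9 each from A, D = 9*2 = 18 chips; eligible A, D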